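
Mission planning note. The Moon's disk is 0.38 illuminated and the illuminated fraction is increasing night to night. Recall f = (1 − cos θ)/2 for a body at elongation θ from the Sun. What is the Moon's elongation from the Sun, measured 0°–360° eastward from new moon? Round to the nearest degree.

76°

From f = (1 − cos θ)/2: cos θ = 1 − 2×0.38 = 0.240; arccos → 76.1°.
The Moon is waxing (0°–180°), so θ = 76.1° directly.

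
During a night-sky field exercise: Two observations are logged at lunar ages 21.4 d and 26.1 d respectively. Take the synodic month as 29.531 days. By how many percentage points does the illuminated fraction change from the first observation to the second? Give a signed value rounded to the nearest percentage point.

θ₁ = 360° × 21.4/29.531 = 260.9°, f₁ = (1 − cos θ₁)/2 = 0.579.
θ₂ = 360° × 26.1/29.531 = 318.2°, f₂ = (1 − cos θ₂)/2 = 0.127.
Change = f₂ − f₁ = -0.452 → -45 percentage points.

-45 pp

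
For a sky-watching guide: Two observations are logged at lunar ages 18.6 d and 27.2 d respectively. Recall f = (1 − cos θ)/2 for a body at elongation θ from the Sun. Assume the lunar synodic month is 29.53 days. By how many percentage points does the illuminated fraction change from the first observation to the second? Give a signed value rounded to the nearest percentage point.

-78 percentage points

First observation: θ = 360°·18.6/29.53 = 226.8°, so f = 0.843.
Second observation: θ = 331.6°, f = 0.060.
Δf = 0.060 − 0.843 = -0.782, i.e. -78 pp.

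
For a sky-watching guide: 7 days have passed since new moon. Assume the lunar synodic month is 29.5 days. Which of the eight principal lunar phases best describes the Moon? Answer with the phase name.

first quarter

At 7/29.5 of the cycle, θ ≈ 85° — the first quarter range.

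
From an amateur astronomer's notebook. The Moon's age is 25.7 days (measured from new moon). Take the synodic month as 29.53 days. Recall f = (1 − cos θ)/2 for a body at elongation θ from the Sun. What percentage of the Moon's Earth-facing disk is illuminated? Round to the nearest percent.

16%

Phase angle: θ = 360°·(25.7 d)/(29.53 d) = 313.3°.
cos 313.3° = 0.686, so f = (1 − 0.686)/2 = 0.157, so 16%.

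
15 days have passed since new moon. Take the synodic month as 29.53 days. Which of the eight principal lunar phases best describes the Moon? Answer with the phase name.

θ ≈ 360° × 15/29.53 = 183°, which falls in the full moon sector.

full moon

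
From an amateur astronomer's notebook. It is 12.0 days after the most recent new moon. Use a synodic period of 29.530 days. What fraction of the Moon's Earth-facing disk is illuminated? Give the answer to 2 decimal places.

Phase angle: θ = 360°·(12.0 d)/(29.530 d) = 146.3°.
cos 146.3° = (-0.832), so f = (1 − (-0.832))/2 = 0.916.

0.92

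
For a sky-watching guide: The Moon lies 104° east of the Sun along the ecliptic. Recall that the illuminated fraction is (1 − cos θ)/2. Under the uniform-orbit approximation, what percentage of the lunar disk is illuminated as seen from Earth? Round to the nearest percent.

62%

cos 104° = (-0.242), so f = (1 − (-0.242))/2 = 0.621, i.e. 62%.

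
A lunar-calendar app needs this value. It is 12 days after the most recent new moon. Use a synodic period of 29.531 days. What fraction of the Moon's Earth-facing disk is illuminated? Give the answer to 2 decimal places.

Elongation θ = 360° × 12/29.531 ≈ 146.3°.
With cos θ = (-0.832), the lit fraction is (1 − (-0.832))/2 ≈ 0.916.

0.92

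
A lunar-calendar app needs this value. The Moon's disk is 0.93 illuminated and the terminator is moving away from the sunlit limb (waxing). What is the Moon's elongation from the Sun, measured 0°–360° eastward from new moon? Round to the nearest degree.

Invert f = (1 − cos θ)/2 to get cos θ = 1 − 2(0.93) = -0.860, hence θ₀ = arccos -0.860 = 149.3°.
Waxing ⇒ before full, so θ = 149.3°.

149°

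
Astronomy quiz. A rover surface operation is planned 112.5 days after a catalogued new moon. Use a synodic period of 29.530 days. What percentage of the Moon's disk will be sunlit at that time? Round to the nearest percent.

32%

112.5 d spans 3 complete synodic months (3 × 29.530 = 88.59 d) plus 23.91 d.
Phase angle: θ = 360°·(23.91 d)/(29.530 d) = 291.5°.
Illuminated fraction = (1 − cos 291.5°)/2 = (1 − 0.366)/2 ≈ 0.317, so 32%.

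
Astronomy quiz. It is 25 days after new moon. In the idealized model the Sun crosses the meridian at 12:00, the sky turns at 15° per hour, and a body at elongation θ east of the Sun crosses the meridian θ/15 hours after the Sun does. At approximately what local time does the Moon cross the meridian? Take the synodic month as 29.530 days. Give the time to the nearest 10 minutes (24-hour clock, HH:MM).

Elongation θ = 360° × 25/29.530 ≈ 304.8°.
Delay after the Sun = 304.8° / (15°/h) ≈ 20.32 h.
12:00 + 20.318 h ≈ 08:19 → 08:20 to the nearest ten minutes.

08:20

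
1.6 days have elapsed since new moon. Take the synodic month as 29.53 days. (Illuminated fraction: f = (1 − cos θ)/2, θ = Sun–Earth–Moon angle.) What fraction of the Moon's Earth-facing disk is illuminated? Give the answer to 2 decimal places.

0.03

The Moon has covered 1.6/29.53 of its cycle, so θ ≈ 360° × 1.6/29.53 = 19.5°.
Illuminated fraction = (1 − cos 19.5°)/2 = (1 − 0.943)/2 ≈ 0.029.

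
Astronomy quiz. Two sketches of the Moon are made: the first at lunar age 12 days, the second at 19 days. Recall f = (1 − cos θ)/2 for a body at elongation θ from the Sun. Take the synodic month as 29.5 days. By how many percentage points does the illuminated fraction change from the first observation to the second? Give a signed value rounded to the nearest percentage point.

First observation: θ = 360°·12/29.5 = 146.4°, so f = 0.917.
Second observation: θ = 231.9°, f = 0.809.
Δf = 0.809 − 0.917 = -0.108, i.e. -11 pp.

-11 percentage points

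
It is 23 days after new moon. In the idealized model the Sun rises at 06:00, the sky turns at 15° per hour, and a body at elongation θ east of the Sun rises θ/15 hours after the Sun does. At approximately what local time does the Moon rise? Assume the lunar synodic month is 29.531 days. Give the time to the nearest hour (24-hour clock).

01:00

Elongation θ = 360° × 23/29.531 ≈ 280.4°.
Delay after the Sun = 280.4° / (15°/h) ≈ 18.69 h.
06:00 + 18.69 h ≈ 00:42 → 01:00 to the nearest hour.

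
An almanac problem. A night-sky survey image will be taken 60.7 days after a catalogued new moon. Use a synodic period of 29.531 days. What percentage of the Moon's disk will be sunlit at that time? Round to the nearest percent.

Reduce mod P: 60.7 − 2×29.531 = 1.64 d into the current lunation.
Phase angle: θ = 360°·(1.64 d)/(29.531 d) = 20.0°.
cos 20.0° = 0.940, so f = (1 − 0.940)/2 = 0.030, so 3%.

3%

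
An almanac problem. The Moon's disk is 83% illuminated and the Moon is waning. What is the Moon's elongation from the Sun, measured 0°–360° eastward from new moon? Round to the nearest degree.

229°

From f = (1 − cos θ)/2: cos θ = 1 − 2×0.83 = -0.660; arccos → 131.3°.
A waning Moon lies in 180°–360°, so θ = 360° − 131.3° = 228.7°.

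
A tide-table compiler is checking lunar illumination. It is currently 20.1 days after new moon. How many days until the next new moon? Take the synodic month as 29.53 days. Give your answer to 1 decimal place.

9.4 days

The next new moon completes the synodic month: 29.53 − 20.1 = 9.430 days.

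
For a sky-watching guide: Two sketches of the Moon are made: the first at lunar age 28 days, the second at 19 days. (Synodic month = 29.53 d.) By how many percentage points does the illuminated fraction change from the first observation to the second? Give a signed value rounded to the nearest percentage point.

θ₁ = 360° × 28/29.53 = 341.3°, f₁ = (1 − cos θ₁)/2 = 0.026.
θ₂ = 360° × 19/29.53 = 231.6°, f₂ = (1 − cos θ₂)/2 = 0.810.
Change = f₂ − f₁ = +0.784 → +78 percentage points.

+78 percentage points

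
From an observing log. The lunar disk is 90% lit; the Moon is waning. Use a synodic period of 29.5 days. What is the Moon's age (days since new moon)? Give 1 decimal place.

17.8 days

cos θ = 1 − 2f = -0.800, giving a principal value of 143.1°.
Waning ⇒ past full, so θ = 360° − 143.1° = 216.9°.
Age = 29.5 × 216.9°/360° ≈ 17.77 days.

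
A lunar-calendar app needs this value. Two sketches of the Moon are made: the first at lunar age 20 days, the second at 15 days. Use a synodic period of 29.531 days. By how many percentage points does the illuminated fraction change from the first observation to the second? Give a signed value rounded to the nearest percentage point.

First observation: θ = 360°·20/29.531 = 243.8°, so f = 0.721.
Second observation: θ = 182.9°, f = 0.999.
Δf = 0.999 − 0.721 = +0.279, i.e. +28 pp.

+28 pp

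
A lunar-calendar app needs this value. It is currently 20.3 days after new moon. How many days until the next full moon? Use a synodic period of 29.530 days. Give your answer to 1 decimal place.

24.0 days

Full moon occurs at elongation 180°, i.e. at age 29.530 × 180/360 = 14.765 d.
Already past this cycle's full moon; the next is at 14.765 + 29.530 = 44.295 d, so 44.295 − 20.3 = 23.995 days.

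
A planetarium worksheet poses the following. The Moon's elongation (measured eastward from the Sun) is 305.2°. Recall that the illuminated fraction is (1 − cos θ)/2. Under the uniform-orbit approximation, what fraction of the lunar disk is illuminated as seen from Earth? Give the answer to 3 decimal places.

f = (1 − cos 305.2°)/2 = (1 − 0.576)/2 ≈ 0.212.

0.212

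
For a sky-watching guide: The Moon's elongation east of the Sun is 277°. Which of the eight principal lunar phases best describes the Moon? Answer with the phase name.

last quarter

277° lies in the last quarter sector of the 8-phase cycle.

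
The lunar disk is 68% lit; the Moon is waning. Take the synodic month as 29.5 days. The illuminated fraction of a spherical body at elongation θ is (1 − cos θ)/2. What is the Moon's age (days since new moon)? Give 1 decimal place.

Invert f = (1 − cos θ)/2 to get cos θ = 1 − 2(0.68) = -0.360, hence θ₀ = arccos -0.360 = 111.1°.
Waning ⇒ past full, so θ = 360° − 111.1° = 248.9°.
That fraction of the synodic month is 248.9/360 × 29.5 d ≈ 20.40 d.

20.4 days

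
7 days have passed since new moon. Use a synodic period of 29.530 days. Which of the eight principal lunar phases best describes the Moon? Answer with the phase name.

first quarter

At 7/29.530 of the cycle, θ ≈ 85° — the first quarter range.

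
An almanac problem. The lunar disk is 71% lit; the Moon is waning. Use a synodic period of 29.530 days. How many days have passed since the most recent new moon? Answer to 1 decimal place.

cos θ = 1 − 2f = -0.420, giving a principal value of 114.8°.
A waning Moon lies in 180°–360°, so θ = 360° − 114.8° = 245.2°.
Age = 29.530 × 245.2°/360° ≈ 20.11 days.

20.1 days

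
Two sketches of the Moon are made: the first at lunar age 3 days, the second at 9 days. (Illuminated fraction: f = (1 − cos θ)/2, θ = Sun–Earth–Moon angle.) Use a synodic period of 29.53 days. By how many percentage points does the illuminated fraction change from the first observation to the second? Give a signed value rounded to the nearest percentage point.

First observation: θ = 360°·3/29.53 = 36.6°, so f = 0.098.
Second observation: θ = 109.7°, f = 0.669.
Δf = 0.669 − 0.098 = +0.570, i.e. +57 pp.

+57 pp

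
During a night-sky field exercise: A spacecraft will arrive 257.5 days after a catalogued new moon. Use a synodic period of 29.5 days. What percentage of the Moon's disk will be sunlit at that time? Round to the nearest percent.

Reduce mod P: 257.5 − 8×29.5 = 21.50 d into the current lunation.
The Moon has covered 21.50/29.5 of its cycle, so θ ≈ 360° × 21.50/29.5 = 262.4°.
With cos θ = (-0.133), the lit fraction is (1 − (-0.133))/2 ≈ 0.566, so 57%.

57%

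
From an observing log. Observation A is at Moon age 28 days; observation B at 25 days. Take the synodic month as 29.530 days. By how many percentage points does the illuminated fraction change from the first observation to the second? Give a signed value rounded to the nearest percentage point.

θ₁ = 360° × 28/29.530 = 341.3°, f₁ = (1 − cos θ₁)/2 = 0.026.
θ₂ = 360° × 25/29.530 = 304.8°, f₂ = (1 − cos θ₂)/2 = 0.215.
Change = f₂ − f₁ = +0.189 → +19 percentage points.

+19 pp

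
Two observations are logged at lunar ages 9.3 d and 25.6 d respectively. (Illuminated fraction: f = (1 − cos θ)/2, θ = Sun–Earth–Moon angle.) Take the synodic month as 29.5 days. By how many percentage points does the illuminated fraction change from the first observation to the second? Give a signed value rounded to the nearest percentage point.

-54 pp

First observation: θ = 360°·9.3/29.5 = 113.5°, so f = 0.699.
Second observation: θ = 312.4°, f = 0.163.
Δf = 0.163 − 0.699 = -0.537, i.e. -54 pp.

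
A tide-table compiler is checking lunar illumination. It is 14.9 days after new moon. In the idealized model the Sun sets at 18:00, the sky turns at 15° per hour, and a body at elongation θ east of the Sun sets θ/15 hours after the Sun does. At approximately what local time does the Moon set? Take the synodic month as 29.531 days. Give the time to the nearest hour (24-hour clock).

Phase angle: θ = 360°·(14.9 d)/(29.531 d) = 181.6°.
The Moon trails the Sun by θ/15 = 181.6/15 ≈ 12.11 hours.
18:00 + 12.11 h ≈ 06:07 → 06:00 to the nearest hour.

06:00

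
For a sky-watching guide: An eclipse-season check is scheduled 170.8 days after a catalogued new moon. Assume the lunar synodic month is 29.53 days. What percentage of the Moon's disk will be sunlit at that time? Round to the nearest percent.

170.8 d spans 5 complete synodic months (5 × 29.53 = 147.65 d) plus 23.15 d.
Elongation θ = 360° × 23.15/29.53 ≈ 282.2°.
With cos θ = 0.212, the lit fraction is (1 − 0.212)/2 ≈ 0.394, so 39%.

39%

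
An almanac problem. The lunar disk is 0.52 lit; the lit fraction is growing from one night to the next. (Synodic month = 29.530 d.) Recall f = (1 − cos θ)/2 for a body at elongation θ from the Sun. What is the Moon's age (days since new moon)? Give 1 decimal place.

From f = (1 − cos θ)/2: cos θ = 1 − 2×0.52 = -0.040; arccos → 92.3°.
Before full moon the principal value applies: θ = 92.3°.
That fraction of the synodic month is 92.3/360 × 29.530 d ≈ 7.57 d.

7.6 days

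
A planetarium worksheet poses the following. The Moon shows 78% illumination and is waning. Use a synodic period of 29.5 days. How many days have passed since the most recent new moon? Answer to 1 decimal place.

Invert f = (1 − cos θ)/2 to get cos θ = 1 − 2(0.78) = -0.560, hence θ₀ = arccos -0.560 = 124.1°.
Since the Moon is past full (waning), take the reflex angle: θ = 360° − 124.1° = 235.9°.
Age = 29.5 × 235.9°/360° ≈ 19.33 days.

19.3 days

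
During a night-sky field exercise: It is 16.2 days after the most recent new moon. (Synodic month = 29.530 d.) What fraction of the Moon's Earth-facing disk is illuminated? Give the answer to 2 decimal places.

0.98

The Moon has covered 16.2/29.530 of its cycle, so θ ≈ 360° × 16.2/29.530 = 197.5°.
Illuminated fraction = (1 − cos 197.5°)/2 = (1 − (-0.954))/2 ≈ 0.977.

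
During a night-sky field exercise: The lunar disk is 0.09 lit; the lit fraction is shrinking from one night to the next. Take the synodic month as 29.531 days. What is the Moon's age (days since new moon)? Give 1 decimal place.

26.7 days

cos θ = 1 − 2f = 0.820, giving a principal value of 34.9°.
A waning Moon lies in 180°–360°, so θ = 360° − 34.9° = 325.1°.
Age = 29.531 × 325.1°/360° ≈ 26.67 days.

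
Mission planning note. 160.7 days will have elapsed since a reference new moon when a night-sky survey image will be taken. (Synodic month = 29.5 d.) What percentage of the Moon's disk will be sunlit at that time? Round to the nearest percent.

97%

160.7/29.5 = 5.447 lunations, so 5 complete cycles and 13.20 d into the next.
Elongation θ = 360° × 13.20/29.5 ≈ 161.1°.
Illuminated fraction = (1 − cos 161.1°)/2 = (1 − (-0.946))/2 ≈ 0.973, so 97%.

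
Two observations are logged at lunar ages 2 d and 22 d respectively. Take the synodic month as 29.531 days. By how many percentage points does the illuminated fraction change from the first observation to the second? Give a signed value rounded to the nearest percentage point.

θ₁ = 360° × 2/29.531 = 24.4°, f₁ = (1 − cos θ₁)/2 = 0.045.
θ₂ = 360° × 22/29.531 = 268.2°, f₂ = (1 − cos θ₂)/2 = 0.516.
Change = f₂ − f₁ = +0.471 → +47 percentage points.

+47 percentage points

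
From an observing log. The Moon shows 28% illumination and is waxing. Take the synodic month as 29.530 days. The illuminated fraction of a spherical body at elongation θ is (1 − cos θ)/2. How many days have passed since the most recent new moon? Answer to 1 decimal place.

From f = (1 − cos θ)/2: cos θ = 1 − 2×0.28 = 0.440; arccos → 63.9°.
The Moon is waxing (0°–180°), so θ = 63.9° directly.
At 360°/29.530 d per day, 63.9° corresponds to 5.24 days.

5.2 days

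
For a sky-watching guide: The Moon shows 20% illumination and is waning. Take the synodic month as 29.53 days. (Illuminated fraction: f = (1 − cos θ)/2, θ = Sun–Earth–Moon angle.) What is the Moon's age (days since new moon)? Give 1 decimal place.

From f = (1 − cos θ)/2: cos θ = 1 − 2×0.20 = 0.600; arccos → 53.1°.
Since the Moon is past full (waning), take the reflex angle: θ = 360° − 53.1° = 306.9°.
At 360°/29.53 d per day, 306.9° corresponds to 25.17 days.

25.2 days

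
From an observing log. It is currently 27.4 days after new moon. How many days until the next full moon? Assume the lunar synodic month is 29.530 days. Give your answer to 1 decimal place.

Full moon is 0.5 of the way through the cycle: age 0.5 × 29.530 = 14.765 d.
This lunation's full moon (14.765 d) has passed, so add one period: 44.295 − 27.4 = 16.895 days.

16.9 days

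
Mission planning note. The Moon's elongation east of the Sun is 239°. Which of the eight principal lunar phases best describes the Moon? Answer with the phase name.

The waning gibbous sector spans roughly 202°–248°; 239° falls inside it.

waning gibbous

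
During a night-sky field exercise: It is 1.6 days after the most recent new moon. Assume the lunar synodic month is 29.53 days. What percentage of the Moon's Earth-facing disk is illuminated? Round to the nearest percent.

Elongation θ = 360° × 1.6/29.53 ≈ 19.5°.
Illuminated fraction = (1 − cos 19.5°)/2 = (1 − 0.943)/2 ≈ 0.029, so 3%.

3%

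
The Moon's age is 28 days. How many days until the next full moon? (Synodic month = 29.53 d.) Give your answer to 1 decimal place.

Full moon is 0.5 of the way through the cycle: age 0.5 × 29.53 = 14.765 d.
Already past this cycle's full moon; the next is at 14.765 + 29.53 = 44.295 d, so 44.295 − 28 = 16.295 days.

16.3 days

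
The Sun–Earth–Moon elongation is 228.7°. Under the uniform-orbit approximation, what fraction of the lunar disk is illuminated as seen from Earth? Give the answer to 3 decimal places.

0.830

cos 228.7° = (-0.660), so f = (1 − (-0.660))/2 = 0.830.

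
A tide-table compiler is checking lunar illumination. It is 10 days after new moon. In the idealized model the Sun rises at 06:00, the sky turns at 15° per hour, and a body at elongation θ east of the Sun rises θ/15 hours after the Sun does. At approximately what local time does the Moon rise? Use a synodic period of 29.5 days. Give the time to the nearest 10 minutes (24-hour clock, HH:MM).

Phase angle: θ = 360°·(10 d)/(29.5 d) = 122.0°.
At 15° of sky rotation per hour, 122.0° corresponds to a 8.14 h lag.
06:00 + 8.136 h ≈ 14:08 → 14:10 to the nearest ten minutes.

14:10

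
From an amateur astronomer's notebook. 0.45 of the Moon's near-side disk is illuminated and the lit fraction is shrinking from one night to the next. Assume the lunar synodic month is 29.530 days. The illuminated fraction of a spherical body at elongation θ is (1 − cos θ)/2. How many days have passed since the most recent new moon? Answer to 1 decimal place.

22.6 days

Invert f = (1 − cos θ)/2 to get cos θ = 1 − 2(0.45) = 0.100, hence θ₀ = arccos 0.100 = 84.3°.
Waning ⇒ past full, so θ = 360° − 84.3° = 275.7°.
That fraction of the synodic month is 275.7/360 × 29.530 d ≈ 22.62 d.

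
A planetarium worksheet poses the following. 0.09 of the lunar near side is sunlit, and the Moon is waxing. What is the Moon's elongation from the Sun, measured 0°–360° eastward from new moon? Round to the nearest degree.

35°

cos θ = 1 − 2f = 0.820, giving a principal value of 34.9°.
Before full moon the principal value applies: θ = 34.9°.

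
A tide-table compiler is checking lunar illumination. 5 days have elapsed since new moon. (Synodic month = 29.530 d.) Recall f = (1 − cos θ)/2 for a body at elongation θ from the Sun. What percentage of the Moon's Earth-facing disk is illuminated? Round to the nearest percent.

26%

Phase angle: θ = 360°·(5 d)/(29.530 d) = 61.0°.
Illuminated fraction = (1 − cos 61.0°)/2 = (1 − 0.485)/2 ≈ 0.257, so 26%.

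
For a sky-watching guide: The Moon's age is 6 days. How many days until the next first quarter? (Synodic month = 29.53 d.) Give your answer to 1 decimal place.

First quarter occurs at elongation 90°, i.e. at age 29.53 × 90/360 = 7.383 d.
That is 7.383 − 6 = 1.383 days ahead.

1.4 days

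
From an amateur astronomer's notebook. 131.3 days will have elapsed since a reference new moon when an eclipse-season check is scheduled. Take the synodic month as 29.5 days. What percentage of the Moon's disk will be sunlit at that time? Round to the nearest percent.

Reduce mod P: 131.3 − 4×29.5 = 13.30 d into the current lunation.
Elongation θ = 360° × 13.30/29.5 ≈ 162.3°.
Illuminated fraction = (1 − cos 162.3°)/2 = (1 − (-0.953))/2 ≈ 0.976, so 98%.

98%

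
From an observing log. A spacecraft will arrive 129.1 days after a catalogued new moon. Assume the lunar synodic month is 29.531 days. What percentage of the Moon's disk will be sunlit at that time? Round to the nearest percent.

129.1 d spans 4 complete synodic months (4 × 29.531 = 118.12 d) plus 10.98 d.
Elongation θ = 360° × 10.98/29.531 ≈ 133.8°.
cos 133.8° = (-0.692), so f = (1 − (-0.692))/2 = 0.846, so 85%.

85%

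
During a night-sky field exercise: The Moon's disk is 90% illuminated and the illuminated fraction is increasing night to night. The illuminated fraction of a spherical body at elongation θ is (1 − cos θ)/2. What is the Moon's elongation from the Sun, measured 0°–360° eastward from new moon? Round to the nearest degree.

From f = (1 − cos θ)/2: cos θ = 1 − 2×0.90 = -0.800; arccos → 143.1°.
Before full moon the principal value applies: θ = 143.1°.

143°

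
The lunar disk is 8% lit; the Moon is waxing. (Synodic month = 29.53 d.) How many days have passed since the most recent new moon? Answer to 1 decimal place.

Invert f = (1 − cos θ)/2 to get cos θ = 1 − 2(0.08) = 0.840, hence θ₀ = arccos 0.840 = 32.9°.
Before full moon the principal value applies: θ = 32.9°.
At 360°/29.53 d per day, 32.9° corresponds to 2.70 days.

2.7 days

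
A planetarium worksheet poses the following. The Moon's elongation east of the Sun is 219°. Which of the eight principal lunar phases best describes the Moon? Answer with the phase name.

waning gibbous

The waning gibbous sector spans roughly 202°–248°; 219° falls inside it.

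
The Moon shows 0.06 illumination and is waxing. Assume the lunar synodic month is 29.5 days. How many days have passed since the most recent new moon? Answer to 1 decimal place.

2.3 days

cos θ = 1 − 2f = 0.880, giving a principal value of 28.4°.
The Moon is waxing (0°–180°), so θ = 28.4° directly.
At 360°/29.5 d per day, 28.4° corresponds to 2.32 days.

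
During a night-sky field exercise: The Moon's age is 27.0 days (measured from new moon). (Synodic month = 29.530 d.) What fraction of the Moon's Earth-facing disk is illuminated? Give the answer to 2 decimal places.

Elongation θ = 360° × 27.0/29.530 ≈ 329.2°.
cos 329.2° = 0.859, so f = (1 − 0.859)/2 = 0.071.

0.07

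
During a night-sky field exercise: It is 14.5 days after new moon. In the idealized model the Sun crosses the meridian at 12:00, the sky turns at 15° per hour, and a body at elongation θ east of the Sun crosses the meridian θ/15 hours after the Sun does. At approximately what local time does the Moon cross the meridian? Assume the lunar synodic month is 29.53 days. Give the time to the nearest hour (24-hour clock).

Elongation θ = 360° × 14.5/29.53 ≈ 176.8°.
At 15° of sky rotation per hour, 176.8° corresponds to a 11.78 h lag.
12:00 + 11.78 h ≈ 23:47 → 00:00 to the nearest hour.

00:00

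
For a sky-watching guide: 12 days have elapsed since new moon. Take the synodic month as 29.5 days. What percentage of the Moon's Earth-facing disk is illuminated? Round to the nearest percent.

The Moon has covered 12/29.5 of its cycle, so θ ≈ 360° × 12/29.5 = 146.4°.
With cos θ = (-0.833), the lit fraction is (1 − (-0.833))/2 ≈ 0.917, so 92%.

92%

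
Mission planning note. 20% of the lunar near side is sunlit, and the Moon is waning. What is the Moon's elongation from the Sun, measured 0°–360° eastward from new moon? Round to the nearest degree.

307°

Invert f = (1 − cos θ)/2 to get cos θ = 1 − 2(0.20) = 0.600, hence θ₀ = arccos 0.600 = 53.1°.
Since the Moon is past full (waning), take the reflex angle: θ = 360° − 53.1° = 306.9°.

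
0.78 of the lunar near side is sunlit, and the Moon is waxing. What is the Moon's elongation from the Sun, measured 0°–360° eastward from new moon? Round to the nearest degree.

From f = (1 − cos θ)/2: cos θ = 1 − 2×0.78 = -0.560; arccos → 124.1°.
Waxing ⇒ before full, so θ = 124.1°.

124°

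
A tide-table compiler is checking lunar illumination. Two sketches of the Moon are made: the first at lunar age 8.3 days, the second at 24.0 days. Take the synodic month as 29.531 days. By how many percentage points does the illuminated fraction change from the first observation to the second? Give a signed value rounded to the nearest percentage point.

-29 pp

θ₁ = 360° × 8.3/29.531 = 101.2°, f₁ = (1 − cos θ₁)/2 = 0.597.
θ₂ = 360° × 24.0/29.531 = 292.6°, f₂ = (1 − cos θ₂)/2 = 0.308.
Change = f₂ − f₁ = -0.289 → -29 percentage points.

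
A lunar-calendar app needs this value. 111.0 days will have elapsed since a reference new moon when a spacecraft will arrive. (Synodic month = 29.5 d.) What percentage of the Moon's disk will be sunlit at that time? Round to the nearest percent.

46%

Reduce mod P: 111.0 − 3×29.5 = 22.50 d into the current lunation.
Elongation θ = 360° × 22.50/29.5 ≈ 274.6°.
cos 274.6° = 0.080, so f = (1 − 0.080)/2 = 0.460, so 46%.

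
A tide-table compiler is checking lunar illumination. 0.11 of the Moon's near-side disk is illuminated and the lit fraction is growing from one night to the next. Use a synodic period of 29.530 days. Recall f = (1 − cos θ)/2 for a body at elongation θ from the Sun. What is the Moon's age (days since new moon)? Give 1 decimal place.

3.2 days

Invert f = (1 − cos θ)/2 to get cos θ = 1 − 2(0.11) = 0.780, hence θ₀ = arccos 0.780 = 38.7°.
The Moon is waxing (0°–180°), so θ = 38.7° directly.
At 360°/29.530 d per day, 38.7° corresponds to 3.18 days.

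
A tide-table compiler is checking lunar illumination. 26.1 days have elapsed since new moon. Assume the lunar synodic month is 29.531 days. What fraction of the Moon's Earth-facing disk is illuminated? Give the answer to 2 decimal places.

0.13

Phase angle: θ = 360°·(26.1 d)/(29.531 d) = 318.2°.
Illuminated fraction = (1 − cos 318.2°)/2 = (1 − 0.745)/2 ≈ 0.127.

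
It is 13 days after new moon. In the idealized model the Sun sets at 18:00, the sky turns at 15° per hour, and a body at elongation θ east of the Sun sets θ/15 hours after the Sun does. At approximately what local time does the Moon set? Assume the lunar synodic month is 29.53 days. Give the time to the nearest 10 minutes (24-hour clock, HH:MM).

Phase angle: θ = 360°·(13 d)/(29.53 d) = 158.5°.
At 15° of sky rotation per hour, 158.5° corresponds to a 10.57 h lag.
18:00 + 10.566 h ≈ 04:34 → 04:30 to the nearest ten minutes.

04:30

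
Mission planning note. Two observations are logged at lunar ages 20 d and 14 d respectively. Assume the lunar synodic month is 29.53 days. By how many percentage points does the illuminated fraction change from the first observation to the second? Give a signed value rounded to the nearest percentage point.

+27 percentage points

θ₁ = 360° × 20/29.53 = 243.8°, f₁ = (1 − cos θ₁)/2 = 0.721.
θ₂ = 360° × 14/29.53 = 170.7°, f₂ = (1 − cos θ₂)/2 = 0.993.
Change = f₂ − f₁ = +0.273 → +27 percentage points.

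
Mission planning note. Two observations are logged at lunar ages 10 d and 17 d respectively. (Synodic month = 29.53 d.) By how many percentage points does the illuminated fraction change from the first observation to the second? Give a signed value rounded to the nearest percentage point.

θ₁ = 360° × 10/29.53 = 121.9°, f₁ = (1 − cos θ₁)/2 = 0.764.
θ₂ = 360° × 17/29.53 = 207.2°, f₂ = (1 − cos θ₂)/2 = 0.945.
Change = f₂ − f₁ = +0.180 → +18 percentage points.

+18 percentage points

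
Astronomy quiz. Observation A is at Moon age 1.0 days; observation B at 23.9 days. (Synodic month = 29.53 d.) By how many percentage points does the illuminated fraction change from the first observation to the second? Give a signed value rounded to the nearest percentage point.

+31 percentage points

θ₁ = 360° × 1.0/29.53 = 12.2°, f₁ = (1 − cos θ₁)/2 = 0.011.
θ₂ = 360° × 23.9/29.53 = 291.4°, f₂ = (1 − cos θ₂)/2 = 0.318.
Change = f₂ − f₁ = +0.307 → +31 percentage points.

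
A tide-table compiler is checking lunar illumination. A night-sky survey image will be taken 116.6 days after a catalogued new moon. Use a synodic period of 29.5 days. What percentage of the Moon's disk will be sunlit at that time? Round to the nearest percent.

116.6 d spans 3 complete synodic months (3 × 29.5 = 88.50 d) plus 28.10 d.
The Moon has covered 28.10/29.5 of its cycle, so θ ≈ 360° × 28.10/29.5 = 342.9°.
With cos θ = 0.956, the lit fraction is (1 − 0.956)/2 ≈ 0.022, so 2%.

2%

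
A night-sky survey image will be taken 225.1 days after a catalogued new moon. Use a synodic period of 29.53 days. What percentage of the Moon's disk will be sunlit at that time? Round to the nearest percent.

225.1 d spans 7 complete synodic months (7 × 29.53 = 206.71 d) plus 18.39 d.
Phase angle: θ = 360°·(18.39 d)/(29.53 d) = 224.2°.
With cos θ = (-0.717), the lit fraction is (1 − (-0.717))/2 ≈ 0.859, so 86%.

86%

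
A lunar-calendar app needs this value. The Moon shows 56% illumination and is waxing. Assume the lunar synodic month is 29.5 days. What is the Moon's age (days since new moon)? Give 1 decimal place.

7.9 days

cos θ = 1 − 2f = -0.120, giving a principal value of 96.9°.
Waxing ⇒ before full, so θ = 96.9°.
At 360°/29.5 d per day, 96.9° corresponds to 7.94 days.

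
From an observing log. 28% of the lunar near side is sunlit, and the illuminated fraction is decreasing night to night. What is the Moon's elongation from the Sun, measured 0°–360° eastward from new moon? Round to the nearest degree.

296°

Invert f = (1 − cos θ)/2 to get cos θ = 1 − 2(0.28) = 0.440, hence θ₀ = arccos 0.440 = 63.9°.
A waning Moon lies in 180°–360°, so θ = 360° − 63.9° = 296.1°.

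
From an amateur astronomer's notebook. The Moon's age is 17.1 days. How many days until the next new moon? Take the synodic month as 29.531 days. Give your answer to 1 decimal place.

12.4 days

One full lunation from the last new moon is 29.531 d; remaining = 29.531 − 17.1 = 12.431 d.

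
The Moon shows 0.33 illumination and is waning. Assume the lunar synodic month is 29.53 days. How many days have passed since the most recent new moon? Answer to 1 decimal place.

23.8 days

cos θ = 1 − 2f = 0.340, giving a principal value of 70.1°.
Since the Moon is past full (waning), take the reflex angle: θ = 360° − 70.1° = 289.9°.
At 360°/29.53 d per day, 289.9° corresponds to 23.78 days.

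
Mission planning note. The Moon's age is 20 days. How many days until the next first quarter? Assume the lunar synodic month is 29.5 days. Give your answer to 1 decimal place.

16.9 days

First quarter is 0.25 of the way through the cycle: age 0.25 × 29.5 = 7.375 d.
This lunation's first quarter (7.375 d) has passed, so add one period: 36.875 − 20 = 16.875 days.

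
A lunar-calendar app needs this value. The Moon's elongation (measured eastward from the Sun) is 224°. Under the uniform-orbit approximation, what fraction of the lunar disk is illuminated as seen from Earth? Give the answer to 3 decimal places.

0.860

cos 224° = (-0.719), so f = (1 − (-0.719))/2 = 0.860.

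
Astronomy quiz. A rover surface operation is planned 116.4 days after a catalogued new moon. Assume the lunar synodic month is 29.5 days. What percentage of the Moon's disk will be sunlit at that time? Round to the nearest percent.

116.4 d spans 3 complete synodic months (3 × 29.5 = 88.50 d) plus 27.90 d.
Elongation θ = 360° × 27.90/29.5 ≈ 340.5°.
With cos θ = 0.942, the lit fraction is (1 − 0.942)/2 ≈ 0.029, so 3%.

3%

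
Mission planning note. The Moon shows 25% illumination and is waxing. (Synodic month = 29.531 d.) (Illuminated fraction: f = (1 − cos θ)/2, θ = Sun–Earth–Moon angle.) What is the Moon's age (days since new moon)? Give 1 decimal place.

From f = (1 − cos θ)/2: cos θ = 1 − 2×0.25 = 0.500; arccos → 60.0°.
The Moon is waxing (0°–180°), so θ = 60.0° directly.
Age = 29.531 × 60.0°/360° ≈ 4.92 days.

4.9 days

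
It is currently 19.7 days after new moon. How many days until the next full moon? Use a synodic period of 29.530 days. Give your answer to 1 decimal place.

24.6 days

Full moon occurs at elongation 180°, i.e. at age 29.530 × 180/360 = 14.765 d.
Already past this cycle's full moon; the next is at 14.765 + 29.530 = 44.295 d, so 44.295 − 19.7 = 24.595 days.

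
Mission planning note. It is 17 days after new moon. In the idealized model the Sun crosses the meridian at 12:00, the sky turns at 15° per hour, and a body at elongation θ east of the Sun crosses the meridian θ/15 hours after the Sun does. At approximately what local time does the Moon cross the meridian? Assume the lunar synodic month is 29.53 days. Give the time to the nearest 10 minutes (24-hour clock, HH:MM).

Phase angle: θ = 360°·(17 d)/(29.53 d) = 207.2°.
Delay after the Sun = 207.2° / (15°/h) ≈ 13.82 h.
12:00 + 13.816 h ≈ 01:49 → 01:50 to the nearest ten minutes.

01:50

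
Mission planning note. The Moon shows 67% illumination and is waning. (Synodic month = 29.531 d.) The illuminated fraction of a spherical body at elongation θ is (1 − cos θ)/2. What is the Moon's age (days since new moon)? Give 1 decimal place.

20.5 days

Invert f = (1 − cos θ)/2 to get cos θ = 1 − 2(0.67) = -0.340, hence θ₀ = arccos -0.340 = 109.9°.
A waning Moon lies in 180°–360°, so θ = 360° − 109.9° = 250.1°.
Age = 29.531 × 250.1°/360° ≈ 20.52 days.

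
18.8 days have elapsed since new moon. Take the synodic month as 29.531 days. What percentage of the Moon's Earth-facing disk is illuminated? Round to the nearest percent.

The Moon has covered 18.8/29.531 of its cycle, so θ ≈ 360° × 18.8/29.531 = 229.2°.
Illuminated fraction = (1 − cos 229.2°)/2 = (1 − (-0.654))/2 ≈ 0.827, so 83%.

83%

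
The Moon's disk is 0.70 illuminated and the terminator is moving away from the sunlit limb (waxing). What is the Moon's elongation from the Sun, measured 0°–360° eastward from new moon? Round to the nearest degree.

cos θ = 1 − 2f = -0.400, giving a principal value of 113.6°.
The Moon is waxing (0°–180°), so θ = 113.6° directly.

114°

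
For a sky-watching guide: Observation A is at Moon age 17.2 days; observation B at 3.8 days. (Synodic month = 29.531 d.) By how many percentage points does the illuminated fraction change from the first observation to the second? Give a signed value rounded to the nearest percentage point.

-78 percentage points

First observation: θ = 360°·17.2/29.531 = 209.7°, so f = 0.934.
Second observation: θ = 46.3°, f = 0.155.
Δf = 0.155 − 0.934 = -0.780, i.e. -78 pp.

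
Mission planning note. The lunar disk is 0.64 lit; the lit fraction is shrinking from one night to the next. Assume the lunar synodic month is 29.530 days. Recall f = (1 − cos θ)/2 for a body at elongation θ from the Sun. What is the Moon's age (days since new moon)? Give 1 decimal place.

20.8 days

From f = (1 − cos θ)/2: cos θ = 1 − 2×0.64 = -0.280; arccos → 106.3°.
Waning ⇒ past full, so θ = 360° − 106.3° = 253.7°.
At 360°/29.530 d per day, 253.7° corresponds to 20.81 days.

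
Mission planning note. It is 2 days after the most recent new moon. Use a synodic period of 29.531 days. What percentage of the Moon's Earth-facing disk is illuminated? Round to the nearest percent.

Phase angle: θ = 360°·(2 d)/(29.531 d) = 24.4°.
cos 24.4° = 0.911, so f = (1 − 0.911)/2 = 0.045, so 4%.

4%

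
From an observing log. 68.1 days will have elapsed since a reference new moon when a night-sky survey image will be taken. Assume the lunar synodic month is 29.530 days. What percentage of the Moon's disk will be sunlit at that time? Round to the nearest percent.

68.1/29.530 = 2.306 lunations, so 2 complete cycles and 9.04 d into the next.
Elongation θ = 360° × 9.04/29.530 ≈ 110.2°.
cos 110.2° = (-0.345), so f = (1 − (-0.345))/2 = 0.673, so 67%.

67%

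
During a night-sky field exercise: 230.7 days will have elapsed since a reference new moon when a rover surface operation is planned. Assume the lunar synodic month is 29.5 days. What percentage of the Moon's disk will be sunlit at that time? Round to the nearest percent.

230.7 d spans 7 complete synodic months (7 × 29.5 = 206.50 d) plus 24.20 d.
The Moon has covered 24.20/29.5 of its cycle, so θ ≈ 360° × 24.20/29.5 = 295.3°.
With cos θ = 0.428, the lit fraction is (1 − 0.428)/2 ≈ 0.286, so 29%.

29%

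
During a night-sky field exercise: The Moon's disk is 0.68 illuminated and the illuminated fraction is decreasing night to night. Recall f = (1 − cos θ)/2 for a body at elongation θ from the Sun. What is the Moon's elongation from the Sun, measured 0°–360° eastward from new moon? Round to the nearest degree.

249°

From f = (1 − cos θ)/2: cos θ = 1 − 2×0.68 = -0.360; arccos → 111.1°.
Waning ⇒ past full, so θ = 360° − 111.1° = 248.9°.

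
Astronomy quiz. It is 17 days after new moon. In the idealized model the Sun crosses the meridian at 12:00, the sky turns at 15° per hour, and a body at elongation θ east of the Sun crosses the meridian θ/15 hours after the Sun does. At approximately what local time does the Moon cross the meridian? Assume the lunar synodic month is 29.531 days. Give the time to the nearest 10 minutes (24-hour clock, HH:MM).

01:50

Phase angle: θ = 360°·(17 d)/(29.531 d) = 207.2°.
The Moon trails the Sun by θ/15 = 207.2/15 ≈ 13.82 hours.
12:00 + 13.816 h ≈ 01:49 → 01:50 to the nearest ten minutes.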